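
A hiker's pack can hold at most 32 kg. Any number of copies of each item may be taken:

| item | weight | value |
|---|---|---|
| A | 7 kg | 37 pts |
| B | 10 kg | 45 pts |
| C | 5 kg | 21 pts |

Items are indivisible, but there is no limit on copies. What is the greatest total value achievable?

Best value-per-unit is A at 37/7; filling with it alone gives 4×37 = 148.
Optimal mix: 3×A + 1×B → weight 31, value 156.

156 pts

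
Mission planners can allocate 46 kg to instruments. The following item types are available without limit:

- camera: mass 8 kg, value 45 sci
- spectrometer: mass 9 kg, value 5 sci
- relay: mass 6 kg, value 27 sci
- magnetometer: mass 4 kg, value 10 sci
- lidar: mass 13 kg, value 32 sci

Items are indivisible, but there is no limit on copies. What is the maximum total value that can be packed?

252 sci

Best value-per-unit is camera at 45/8; filling with it alone gives 5×45 = 225.
Optimal mix: 5×camera + 1×relay → mass 46, value 252.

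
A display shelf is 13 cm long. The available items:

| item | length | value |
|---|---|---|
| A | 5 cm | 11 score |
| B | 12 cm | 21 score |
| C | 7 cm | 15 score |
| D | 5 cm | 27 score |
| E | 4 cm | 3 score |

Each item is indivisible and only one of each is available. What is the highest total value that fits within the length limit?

42 score

Check high-value combinations within 13 cm:
- C+D: length 7+5=12, value 15+27=42
- A+D: length 5+5=10, value 11+27=38
- D+E: length 5+4=9, value 27+3=30
Best: 42 score.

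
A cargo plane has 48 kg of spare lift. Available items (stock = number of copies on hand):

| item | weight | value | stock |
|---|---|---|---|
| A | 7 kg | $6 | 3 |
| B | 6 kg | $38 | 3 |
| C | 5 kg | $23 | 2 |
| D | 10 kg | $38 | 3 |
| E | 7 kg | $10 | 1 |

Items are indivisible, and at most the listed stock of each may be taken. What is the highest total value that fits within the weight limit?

$236

Top feasible selections:
- 3×B + 2×C + 2×D: weight 48, value 236
- 3×B + 3×D: weight 48, value 228
- 3×B + 1×C + 2×D: weight 43, value 213
Best: $236.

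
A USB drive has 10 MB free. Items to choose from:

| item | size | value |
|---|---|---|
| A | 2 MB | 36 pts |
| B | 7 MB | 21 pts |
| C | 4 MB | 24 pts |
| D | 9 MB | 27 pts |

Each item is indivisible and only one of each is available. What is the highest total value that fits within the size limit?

60 pts

This is a 0/1 knapsack; check combinations near the capacity.
- A+C: size 2+4=6, value 36+24=60
- A+B: size 2+7=9, value 36+21=57
- A: size 2, value 36
- D: size 9, value 27
- C: size 4, value 24
Best: 60 pts.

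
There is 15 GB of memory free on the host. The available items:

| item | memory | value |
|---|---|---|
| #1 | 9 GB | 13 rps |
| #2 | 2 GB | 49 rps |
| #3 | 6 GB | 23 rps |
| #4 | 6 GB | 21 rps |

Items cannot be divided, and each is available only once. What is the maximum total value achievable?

This is a 0/1 knapsack; check combinations near the capacity.
- #2+#3+#4: memory 2+6+6=14, value 49+23+21=93
- #2+#3: memory 2+6=8, value 49+23=72
- #2+#4: memory 2+6=8, value 49+21=70
- #1+#2: memory 9+2=11, value 13+49=62
- #2: memory 2, value 49
Best: 93 rps.

93 rps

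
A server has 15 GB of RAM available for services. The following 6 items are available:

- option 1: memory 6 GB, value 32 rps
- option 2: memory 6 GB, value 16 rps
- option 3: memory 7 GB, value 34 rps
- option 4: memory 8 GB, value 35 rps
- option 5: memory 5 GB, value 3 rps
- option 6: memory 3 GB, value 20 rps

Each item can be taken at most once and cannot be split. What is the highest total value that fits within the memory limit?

Check high-value combinations within 15 GB:
- option 3+option 4: memory 7+8=15, value 34+35=69
- option 1+option 2+option 6: memory 6+6+3=15, value 32+16+20=68
- option 1+option 4: memory 6+8=14, value 32+35=67
- option 1+option 3: memory 6+7=13, value 32+34=66
Best: 69 rps.

69 rps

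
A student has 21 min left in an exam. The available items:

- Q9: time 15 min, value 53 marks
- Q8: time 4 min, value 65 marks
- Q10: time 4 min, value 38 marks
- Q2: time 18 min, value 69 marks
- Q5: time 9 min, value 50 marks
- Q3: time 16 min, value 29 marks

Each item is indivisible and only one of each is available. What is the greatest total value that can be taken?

Check high-value combinations within 21 min:
- Q8+Q10+Q5: time 4+4+9=17, value 65+38+50=153
- Q9+Q8: time 15+4=19, value 53+65=118
- Q8+Q5: time 4+9=13, value 65+50=115
Best: 153 marks.

153 marks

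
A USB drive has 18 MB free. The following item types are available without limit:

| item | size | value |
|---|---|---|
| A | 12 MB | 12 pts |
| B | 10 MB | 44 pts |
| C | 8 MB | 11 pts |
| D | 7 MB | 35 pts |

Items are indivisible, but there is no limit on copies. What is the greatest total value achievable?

Best value-per-unit is D at 35/7; filling with it alone gives 2×35 = 70.
Optimal mix: 1×B + 1×D → size 17, value 79.

79 pts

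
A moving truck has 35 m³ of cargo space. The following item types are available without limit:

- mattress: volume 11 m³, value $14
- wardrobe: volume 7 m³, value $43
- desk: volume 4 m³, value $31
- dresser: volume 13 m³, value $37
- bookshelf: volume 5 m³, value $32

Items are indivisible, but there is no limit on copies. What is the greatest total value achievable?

$260

Best value-per-unit is desk at 31/4; filling with it alone gives 8×31 = 248.
Optimal mix: 1×wardrobe + 7×desk → volume 35, value 260.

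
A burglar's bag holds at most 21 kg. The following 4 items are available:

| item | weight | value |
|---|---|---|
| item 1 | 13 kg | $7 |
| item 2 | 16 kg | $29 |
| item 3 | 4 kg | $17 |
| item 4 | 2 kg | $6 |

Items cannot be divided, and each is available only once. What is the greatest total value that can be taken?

$46

Check high-value combinations within 21 kg:
- item 2+item 3: weight 16+4=20, value 29+17=46
- item 2+item 4: weight 16+2=18, value 29+6=35
- item 1+item 3+item 4: weight 13+4+2=19, value 7+17+6=30
Best: $46.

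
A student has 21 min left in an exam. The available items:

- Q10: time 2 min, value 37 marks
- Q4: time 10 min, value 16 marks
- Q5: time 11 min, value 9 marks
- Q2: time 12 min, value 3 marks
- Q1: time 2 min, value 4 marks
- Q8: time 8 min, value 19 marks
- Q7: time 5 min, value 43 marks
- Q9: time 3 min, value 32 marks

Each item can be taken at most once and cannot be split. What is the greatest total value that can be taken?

Check high-value combinations within 21 min:
- Q10+Q1+Q8+Q7+Q9: time 2+2+8+5+3=20, value 37+4+19+43+32=135
- Q10+Q8+Q7+Q9: time 2+8+5+3=18, value 37+19+43+32=131
- Q10+Q4+Q7+Q9: time 2+10+5+3=20, value 37+16+43+32=128
Best: 135 marks.

135 marks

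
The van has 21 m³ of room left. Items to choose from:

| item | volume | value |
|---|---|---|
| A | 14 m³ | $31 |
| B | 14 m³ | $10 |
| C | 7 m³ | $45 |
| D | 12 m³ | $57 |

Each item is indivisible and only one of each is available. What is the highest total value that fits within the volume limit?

Check high-value combinations within 21 m³:
- C+D: volume 7+12=19, value 45+57=102
- A+C: volume 14+7=21, value 31+45=76
- D: volume 12, value 57
- B+C: volume 14+7=21, value 10+45=55
- C: volume 7, value 45
Best: $102.

$102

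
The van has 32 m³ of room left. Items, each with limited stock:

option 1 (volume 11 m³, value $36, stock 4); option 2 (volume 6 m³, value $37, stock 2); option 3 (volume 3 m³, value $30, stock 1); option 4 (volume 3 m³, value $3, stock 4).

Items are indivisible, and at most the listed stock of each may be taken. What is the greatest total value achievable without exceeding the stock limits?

Best selections within volume 32 and stock limits:
- 1×option 1 + 2×option 2 + 1×option 3 + 2×option 4: volume 32, value 146
- 1×option 1 + 2×option 2 + 1×option 3 + 1×option 4: volume 29, value 143
- 1×option 1 + 2×option 2 + 1×option 3: volume 26, value 140
- 2×option 1 + 1×option 2 + 1×option 3: volume 31, value 139
Best: $146.

$146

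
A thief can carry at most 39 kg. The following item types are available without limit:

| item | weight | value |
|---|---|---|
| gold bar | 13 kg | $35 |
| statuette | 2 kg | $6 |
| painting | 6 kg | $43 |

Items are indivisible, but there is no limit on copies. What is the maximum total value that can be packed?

$264

Best value-per-unit is painting at 43/6; filling with it alone gives 6×43 = 258.
Optimal mix: 1×statuette + 6×painting → weight 38, value 264.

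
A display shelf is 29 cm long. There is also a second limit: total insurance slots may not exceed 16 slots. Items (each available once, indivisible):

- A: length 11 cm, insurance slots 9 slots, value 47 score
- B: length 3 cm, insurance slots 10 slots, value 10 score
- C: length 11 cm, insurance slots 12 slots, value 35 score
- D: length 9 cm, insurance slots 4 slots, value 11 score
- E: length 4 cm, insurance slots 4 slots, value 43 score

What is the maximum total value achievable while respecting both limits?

90 score

Feasible sets respecting both limits:
- A+E: length 15, insurance slots 13, value 90
- C+E: length 15, insurance slots 16, value 78
- A+D: length 20, insurance slots 13, value 58
- D+E: length 13, insurance slots 8, value 54
Best: 90 score.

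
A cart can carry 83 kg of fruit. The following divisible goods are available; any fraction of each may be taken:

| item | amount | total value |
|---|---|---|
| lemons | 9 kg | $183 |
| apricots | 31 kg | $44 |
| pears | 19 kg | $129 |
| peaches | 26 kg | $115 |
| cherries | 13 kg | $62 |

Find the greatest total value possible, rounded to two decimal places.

Take in order of value per unit:
- lemons (183/9 per unit): all 9 → value 183, running total 183.00
- pears (129/19 per unit): all 19 → value 129, running total 312.00
- cherries (62/13 per unit): all 13 → value 62, running total 374.00
- peaches (115/26 per unit): all 26 → value 115, running total 489.00
- apricots (44/31 per unit): 16 of 31 → value 16×44/31 = 22.7097, running total 511.71
Total 511.71.

511.71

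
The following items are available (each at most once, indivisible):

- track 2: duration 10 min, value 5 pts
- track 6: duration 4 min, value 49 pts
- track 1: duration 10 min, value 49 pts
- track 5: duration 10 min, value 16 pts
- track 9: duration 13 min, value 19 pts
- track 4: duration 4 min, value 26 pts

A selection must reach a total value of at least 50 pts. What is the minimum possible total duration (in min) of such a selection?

Subsets with value ≥ 50, sorted by total duration:
- track 6+track 4: duration 8, value 75
- track 6+track 1: duration 14, value 98
- track 1+track 4: duration 14, value 75
Minimum duration: 8 min.

8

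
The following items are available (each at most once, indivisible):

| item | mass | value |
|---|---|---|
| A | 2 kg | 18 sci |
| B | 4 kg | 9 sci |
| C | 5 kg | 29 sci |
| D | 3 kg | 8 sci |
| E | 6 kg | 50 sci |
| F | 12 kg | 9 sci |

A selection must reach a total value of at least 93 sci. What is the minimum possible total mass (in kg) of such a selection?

Subsets with value ≥ 93, sorted by total mass:
- A+C+E: mass 13, value 97
- A+C+D+E: mass 16, value 105
- A+B+C+E: mass 17, value 106
- B+C+D+E: mass 18, value 96
Minimum mass: 13 kg.

13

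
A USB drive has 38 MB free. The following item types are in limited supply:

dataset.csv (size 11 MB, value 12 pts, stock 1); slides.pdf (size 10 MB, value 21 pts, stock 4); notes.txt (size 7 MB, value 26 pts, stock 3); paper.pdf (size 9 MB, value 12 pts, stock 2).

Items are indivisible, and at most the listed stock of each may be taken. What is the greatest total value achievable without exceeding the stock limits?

99 pts

Best selections within size 38 and stock limits:
- 1×slides.pdf + 3×notes.txt: size 31, value 99
- 2×slides.pdf + 2×notes.txt: size 34, value 94
Best: 99 pts.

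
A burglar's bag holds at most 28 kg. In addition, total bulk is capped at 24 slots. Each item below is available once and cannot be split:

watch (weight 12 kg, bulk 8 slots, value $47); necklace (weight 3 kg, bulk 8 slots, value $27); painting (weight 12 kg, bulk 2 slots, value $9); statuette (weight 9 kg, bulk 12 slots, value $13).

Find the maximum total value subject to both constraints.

$83

Feasible sets respecting both limits:
- watch+necklace+painting: weight 27, bulk 18, value 83
- watch+necklace: weight 15, bulk 16, value 74
- watch+statuette: weight 21, bulk 20, value 60
Best: $83.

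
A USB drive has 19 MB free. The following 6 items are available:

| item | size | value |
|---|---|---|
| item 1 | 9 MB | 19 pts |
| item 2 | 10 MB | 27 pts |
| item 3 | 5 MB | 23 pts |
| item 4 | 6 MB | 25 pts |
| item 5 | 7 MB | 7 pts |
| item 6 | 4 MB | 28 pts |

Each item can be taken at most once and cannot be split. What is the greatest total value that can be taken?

Check high-value combinations within 19 MB:
- item 2+item 3+item 6: size 10+5+4=19, value 27+23+28=78
- item 3+item 4+item 6: size 5+6+4=15, value 23+25+28=76
- item 1+item 4+item 6: size 9+6+4=19, value 19+25+28=72
Best: 78 pts.

78 pts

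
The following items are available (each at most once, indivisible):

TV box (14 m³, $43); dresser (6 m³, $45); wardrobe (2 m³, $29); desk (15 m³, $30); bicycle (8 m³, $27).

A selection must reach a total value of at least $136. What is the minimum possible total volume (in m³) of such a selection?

30

Subsets with value ≥ 136, sorted by total volume:
- TV box+dresser+wardrobe+bicycle: volume 30, value 144
- TV box+dresser+wardrobe+desk: volume 37, value 147
Minimum volume: 30 m³.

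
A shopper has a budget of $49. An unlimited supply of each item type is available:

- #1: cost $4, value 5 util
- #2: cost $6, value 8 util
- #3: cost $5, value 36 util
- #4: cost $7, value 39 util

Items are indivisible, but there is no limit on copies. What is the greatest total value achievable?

Best value-per-unit is #3 at 36/5; filling with it alone gives 9×36 = 324.
Optimal mix: 7×#3 + 2×#4 → cost 49, value 330.

330 util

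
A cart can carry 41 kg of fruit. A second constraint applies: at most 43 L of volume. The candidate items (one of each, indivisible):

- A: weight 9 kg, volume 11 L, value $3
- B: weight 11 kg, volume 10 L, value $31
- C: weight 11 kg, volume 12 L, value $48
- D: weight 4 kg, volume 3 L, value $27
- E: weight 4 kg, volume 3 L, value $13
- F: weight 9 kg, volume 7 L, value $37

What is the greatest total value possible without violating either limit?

$156

Feasible sets respecting both limits:
- B+C+D+E+F: weight 39, volume 35, value 156
- B+C+D+F: weight 35, volume 32, value 143
- B+C+E+F: weight 35, volume 32, value 129
Best: $156.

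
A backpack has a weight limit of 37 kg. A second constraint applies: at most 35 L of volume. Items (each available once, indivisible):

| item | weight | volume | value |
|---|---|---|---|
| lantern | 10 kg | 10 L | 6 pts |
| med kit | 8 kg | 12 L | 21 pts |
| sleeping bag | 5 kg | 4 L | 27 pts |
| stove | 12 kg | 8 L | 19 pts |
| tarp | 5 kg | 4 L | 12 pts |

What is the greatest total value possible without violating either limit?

79 pts

Feasible sets respecting both limits:
- med kit+sleeping bag+stove+tarp: weight 30, volume 28, value 79
- lantern+med kit+sleeping bag+stove: weight 35, volume 34, value 73
- med kit+sleeping bag+stove: weight 25, volume 24, value 67
Best: 79 pts.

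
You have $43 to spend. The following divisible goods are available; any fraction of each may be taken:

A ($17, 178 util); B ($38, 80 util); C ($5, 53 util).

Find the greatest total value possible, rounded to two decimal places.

Take in order of value per unit:
- C (53/5 per unit): all 5 → value 53, running total 53.00
- A (178/17 per unit): all 17 → value 178, running total 231.00
- B (80/38 per unit): 21 of 38 → value 21×80/38 = 44.2105, running total 275.21
Total 275.21.

275.21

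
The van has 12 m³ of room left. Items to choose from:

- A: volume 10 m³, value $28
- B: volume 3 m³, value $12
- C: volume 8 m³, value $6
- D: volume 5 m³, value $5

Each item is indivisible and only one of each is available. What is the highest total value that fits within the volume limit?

Check high-value combinations within 12 m³:
- A: volume 10, value 28
- B+C: volume 3+8=11, value 12+6=18
- B+D: volume 3+5=8, value 12+5=17
Best: $28.

$28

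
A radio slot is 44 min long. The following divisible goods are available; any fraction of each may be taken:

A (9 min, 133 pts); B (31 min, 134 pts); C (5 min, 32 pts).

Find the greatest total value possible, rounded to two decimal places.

Take in order of value per unit:
- A (133/9 per unit): all 9 → value 133, running total 133.00
- C (32/5 per unit): all 5 → value 32, running total 165.00
- B (134/31 per unit): 30 of 31 → value 30×134/31 = 129.6774, running total 294.68
Total 294.68.

294.68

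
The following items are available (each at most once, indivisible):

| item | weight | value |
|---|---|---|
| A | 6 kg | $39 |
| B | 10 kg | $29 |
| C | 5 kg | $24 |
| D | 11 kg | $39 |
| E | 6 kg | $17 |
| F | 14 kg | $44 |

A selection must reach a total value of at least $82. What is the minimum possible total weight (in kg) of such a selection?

Subsets with value ≥ 82, sorted by total weight:
- A+F: weight 20, value 83
- A+B+C: weight 21, value 92
Minimum weight: 20 kg.

20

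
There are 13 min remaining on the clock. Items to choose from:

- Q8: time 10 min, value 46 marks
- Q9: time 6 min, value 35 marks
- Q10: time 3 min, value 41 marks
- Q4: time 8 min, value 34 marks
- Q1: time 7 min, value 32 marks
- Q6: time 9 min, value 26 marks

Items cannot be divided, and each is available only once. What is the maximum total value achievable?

87 marks

This is a 0/1 knapsack; check combinations near the capacity.
- Q8+Q10: time 10+3=13, value 46+41=87
- Q9+Q10: time 6+3=9, value 35+41=76
- Q10+Q4: time 3+8=11, value 41+34=75
Best: 87 marks.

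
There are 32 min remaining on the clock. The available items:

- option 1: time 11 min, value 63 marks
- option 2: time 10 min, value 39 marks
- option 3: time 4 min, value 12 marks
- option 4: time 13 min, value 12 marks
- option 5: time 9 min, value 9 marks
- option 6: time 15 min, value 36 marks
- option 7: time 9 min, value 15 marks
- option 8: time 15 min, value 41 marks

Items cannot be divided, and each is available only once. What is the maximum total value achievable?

117 marks

Check high-value combinations within 32 min:
- option 1+option 2+option 7: time 11+10+9=30, value 63+39+15=117
- option 1+option 3+option 8: time 11+4+15=30, value 63+12+41=116
- option 1+option 2+option 3: time 11+10+4=25, value 63+39+12=114
Best: 117 marks.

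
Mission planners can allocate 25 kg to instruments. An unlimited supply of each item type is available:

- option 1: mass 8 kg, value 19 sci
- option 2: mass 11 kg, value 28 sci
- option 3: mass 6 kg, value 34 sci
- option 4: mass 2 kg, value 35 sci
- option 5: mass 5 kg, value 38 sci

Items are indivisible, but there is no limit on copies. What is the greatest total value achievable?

420 sci

Best value-per-unit is option 4 at 35/2, and filling with it alone uses mass 12×2=24. No mix of the others beats 12×35 = 420.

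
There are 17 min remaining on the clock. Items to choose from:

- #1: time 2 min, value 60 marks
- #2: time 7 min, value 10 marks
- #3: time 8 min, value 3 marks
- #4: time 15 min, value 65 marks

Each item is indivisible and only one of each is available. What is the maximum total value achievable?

Check high-value combinations within 17 min:
- #1+#4: time 2+15=17, value 60+65=125
- #1+#2+#3: time 2+7+8=17, value 60+10+3=73
- #1+#2: time 2+7=9, value 60+10=70
- #4: time 15, value 65
- #1+#3: time 2+8=10, value 60+3=63
Best: 125 marks.

125 marks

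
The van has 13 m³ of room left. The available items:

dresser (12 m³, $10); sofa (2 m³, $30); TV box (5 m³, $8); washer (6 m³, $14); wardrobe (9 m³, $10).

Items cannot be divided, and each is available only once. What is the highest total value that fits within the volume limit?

$52

Check high-value combinations within 13 m³:
- sofa+TV box+washer: volume 2+5+6=13, value 30+8+14=52
- sofa+washer: volume 2+6=8, value 30+14=44
- sofa+wardrobe: volume 2+9=11, value 30+10=40
- sofa+TV box: volume 2+5=7, value 30+8=38
- sofa: volume 2, value 30
Best: $52.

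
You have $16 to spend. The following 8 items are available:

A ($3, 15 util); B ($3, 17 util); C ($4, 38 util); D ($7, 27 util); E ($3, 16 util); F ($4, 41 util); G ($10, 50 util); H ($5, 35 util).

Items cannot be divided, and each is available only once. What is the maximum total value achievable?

This is a 0/1 knapsack; check combinations near the capacity.
- B+C+F+H: cost 3+4+4+5=16, value 17+38+41+35=131
- C+E+F+H: cost 4+3+4+5=16, value 38+16+41+35=130
- A+C+F+H: cost 3+4+4+5=16, value 15+38+41+35=129
- C+F+H: cost 4+4+5=13, value 38+41+35=114
Best: 131 util.

131 util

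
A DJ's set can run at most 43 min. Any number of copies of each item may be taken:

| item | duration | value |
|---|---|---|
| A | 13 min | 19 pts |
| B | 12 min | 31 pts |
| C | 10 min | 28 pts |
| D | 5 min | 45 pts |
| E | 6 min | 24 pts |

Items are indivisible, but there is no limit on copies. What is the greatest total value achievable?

360 pts

Best value-per-unit is D at 45/5, and filling with it alone uses duration 8×5=40. No mix of the others beats 8×45 = 360.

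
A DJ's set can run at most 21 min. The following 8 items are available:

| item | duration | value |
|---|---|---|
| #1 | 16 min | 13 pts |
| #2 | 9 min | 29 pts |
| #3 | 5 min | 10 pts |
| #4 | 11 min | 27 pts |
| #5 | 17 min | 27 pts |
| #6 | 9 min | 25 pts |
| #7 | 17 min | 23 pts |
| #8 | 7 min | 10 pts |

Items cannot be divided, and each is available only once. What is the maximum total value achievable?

This is a 0/1 knapsack; check combinations near the capacity.
- #2+#4: duration 9+11=20, value 29+27=56
- #2+#6: duration 9+9=18, value 29+25=54
- #4+#6: duration 11+9=20, value 27+25=52
- #2+#3+#8: duration 9+5+7=21, value 29+10+10=49
- #3+#6+#8: duration 5+9+7=21, value 10+25+10=45
Best: 56 pts.

56 pts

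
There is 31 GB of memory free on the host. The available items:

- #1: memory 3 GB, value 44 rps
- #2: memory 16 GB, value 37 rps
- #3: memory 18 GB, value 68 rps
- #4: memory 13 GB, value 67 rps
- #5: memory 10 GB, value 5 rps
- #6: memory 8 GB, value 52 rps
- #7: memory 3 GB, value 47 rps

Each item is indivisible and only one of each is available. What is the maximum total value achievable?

Check high-value combinations within 31 GB:
- #1+#4+#6+#7: memory 3+13+8+3=27, value 44+67+52+47=210
- #1+#2+#6+#7: memory 3+16+8+3=30, value 44+37+52+47=180
- #3+#6+#7: memory 18+8+3=29, value 68+52+47=167
- #4+#6+#7: memory 13+8+3=24, value 67+52+47=166
Best: 210 rps.

210 rps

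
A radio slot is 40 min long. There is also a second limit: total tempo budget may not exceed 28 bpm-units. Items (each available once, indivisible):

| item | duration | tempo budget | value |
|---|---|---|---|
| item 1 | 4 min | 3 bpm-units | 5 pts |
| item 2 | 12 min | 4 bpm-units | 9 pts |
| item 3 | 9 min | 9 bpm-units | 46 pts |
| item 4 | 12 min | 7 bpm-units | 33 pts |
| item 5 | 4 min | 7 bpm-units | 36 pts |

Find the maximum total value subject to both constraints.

124 pts

Feasible sets respecting both limits:
- item 2+item 3+item 4+item 5: duration 37, tempo budget 27, value 124
- item 1+item 3+item 4+item 5: duration 29, tempo budget 26, value 120
- item 3+item 4+item 5: duration 25, tempo budget 23, value 115
- item 1+item 2+item 3+item 5: duration 29, tempo budget 23, value 96
Best: 124 pts.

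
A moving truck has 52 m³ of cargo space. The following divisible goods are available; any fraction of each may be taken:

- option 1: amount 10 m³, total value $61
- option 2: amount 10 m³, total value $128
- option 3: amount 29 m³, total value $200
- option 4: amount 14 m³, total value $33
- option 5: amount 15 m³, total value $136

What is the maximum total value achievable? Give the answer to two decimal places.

Take in order of value per unit:
- option 2 (128/10 per unit): all 10 → value 128, running total 128.00
- option 5 (136/15 per unit): all 15 → value 136, running total 264.00
- option 3 (200/29 per unit): 27 of 29 → value 27×200/29 = 186.2069, running total 450.21
Total 450.21.

450.21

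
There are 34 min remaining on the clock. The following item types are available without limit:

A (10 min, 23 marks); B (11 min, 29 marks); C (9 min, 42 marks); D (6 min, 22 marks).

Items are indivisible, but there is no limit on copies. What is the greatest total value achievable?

148 marks

Best value-per-unit is C at 42/9; filling with it alone gives 3×42 = 126.
Optimal mix: 3×C + 1×D → time 33, value 148.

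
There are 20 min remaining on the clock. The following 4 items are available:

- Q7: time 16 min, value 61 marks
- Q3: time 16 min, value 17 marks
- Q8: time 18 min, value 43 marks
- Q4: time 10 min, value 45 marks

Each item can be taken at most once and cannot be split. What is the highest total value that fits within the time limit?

This is a 0/1 knapsack; check combinations near the capacity.
- Q7: time 16, value 61
- Q4: time 10, value 45
- Q8: time 18, value 43
Best: 61 marks.

61 marks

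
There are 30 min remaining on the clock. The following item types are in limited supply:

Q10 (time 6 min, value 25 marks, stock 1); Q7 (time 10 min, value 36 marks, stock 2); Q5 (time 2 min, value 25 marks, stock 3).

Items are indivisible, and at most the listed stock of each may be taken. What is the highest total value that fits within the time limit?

147 marks

Top feasible selections:
- 2×Q7 + 3×Q5: time 26, value 147
- 1×Q10 + 2×Q7 + 2×Q5: time 30, value 147
- 1×Q10 + 1×Q7 + 3×Q5: time 22, value 136
Best: 147 marks.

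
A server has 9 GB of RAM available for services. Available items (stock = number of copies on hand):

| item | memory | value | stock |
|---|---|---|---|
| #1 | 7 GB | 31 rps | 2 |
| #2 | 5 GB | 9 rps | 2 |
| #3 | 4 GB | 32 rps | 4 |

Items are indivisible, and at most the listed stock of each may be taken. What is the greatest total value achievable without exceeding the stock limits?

64 rps

Top feasible selections:
- 2×#3: memory 8, value 64
- 1×#2 + 1×#3: memory 9, value 41
Best: 64 rps.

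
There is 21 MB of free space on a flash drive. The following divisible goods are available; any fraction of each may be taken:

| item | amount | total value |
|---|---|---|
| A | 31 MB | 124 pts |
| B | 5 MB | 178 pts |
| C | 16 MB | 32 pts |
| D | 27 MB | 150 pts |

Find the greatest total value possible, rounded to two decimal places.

Take in order of value per unit:
- B (178/5 per unit): all 5 → value 178, running total 178.00
- D (150/27 per unit): 16 of 27 → value 16×150/27 = 88.8889, running total 266.89
Total 266.89.

266.89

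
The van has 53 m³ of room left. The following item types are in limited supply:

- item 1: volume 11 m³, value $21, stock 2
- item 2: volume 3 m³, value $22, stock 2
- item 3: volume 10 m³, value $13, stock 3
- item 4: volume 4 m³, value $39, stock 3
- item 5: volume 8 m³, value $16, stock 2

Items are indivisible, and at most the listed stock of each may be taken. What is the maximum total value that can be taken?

Best selections within volume 53 and stock limits:
- 2×item 1 + 2×item 2 + 3×item 4 + 1×item 5: volume 48, value 219
- 2×item 1 + 2×item 2 + 1×item 3 + 3×item 4: volume 50, value 216
- 1×item 1 + 2×item 2 + 3×item 4 + 2×item 5: volume 45, value 214
- 2×item 1 + 1×item 2 + 3×item 4 + 2×item 5: volume 53, value 213
Best: $219.

$219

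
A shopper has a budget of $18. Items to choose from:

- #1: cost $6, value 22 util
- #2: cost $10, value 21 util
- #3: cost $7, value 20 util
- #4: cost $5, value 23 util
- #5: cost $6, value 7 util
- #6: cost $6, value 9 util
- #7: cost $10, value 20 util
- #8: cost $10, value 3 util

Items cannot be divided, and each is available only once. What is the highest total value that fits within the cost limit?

Check high-value combinations within $18:
- #1+#3+#4: cost 6+7+5=18, value 22+20+23=65
- #1+#4+#6: cost 6+5+6=17, value 22+23+9=54
- #1+#4+#5: cost 6+5+6=17, value 22+23+7=52
Best: 65 util.

65 util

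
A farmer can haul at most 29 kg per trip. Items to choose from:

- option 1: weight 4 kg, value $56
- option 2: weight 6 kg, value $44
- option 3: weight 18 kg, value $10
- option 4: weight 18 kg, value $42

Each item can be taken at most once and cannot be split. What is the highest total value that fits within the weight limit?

$142

Check high-value combinations within 29 kg:
- option 1+option 2+option 4: weight 4+6+18=28, value 56+44+42=142
- option 1+option 2+option 3: weight 4+6+18=28, value 56+44+10=110
- option 1+option 2: weight 4+6=10, value 56+44=100
Best: $142.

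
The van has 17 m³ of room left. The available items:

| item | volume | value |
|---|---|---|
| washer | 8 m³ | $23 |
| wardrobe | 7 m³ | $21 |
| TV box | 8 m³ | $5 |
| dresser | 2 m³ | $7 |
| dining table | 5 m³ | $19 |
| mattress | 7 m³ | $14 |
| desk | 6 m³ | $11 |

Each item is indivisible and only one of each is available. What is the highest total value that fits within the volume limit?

$51

Check high-value combinations within 17 m³:
- washer+wardrobe+dresser: volume 8+7+2=17, value 23+21+7=51
- washer+dresser+dining table: volume 8+2+5=15, value 23+7+19=49
- wardrobe+dresser+dining table: volume 7+2+5=14, value 21+7+19=47
- washer+wardrobe: volume 8+7=15, value 23+21=44
- washer+dresser+mattress: volume 8+2+7=17, value 23+7+14=44
Best: $51.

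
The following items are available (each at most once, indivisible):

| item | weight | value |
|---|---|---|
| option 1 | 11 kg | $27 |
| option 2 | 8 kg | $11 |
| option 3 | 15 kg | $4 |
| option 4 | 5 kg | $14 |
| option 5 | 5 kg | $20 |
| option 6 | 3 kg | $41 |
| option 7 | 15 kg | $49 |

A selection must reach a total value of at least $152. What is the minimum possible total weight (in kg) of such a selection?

47

Subsets with value ≥ 152, sorted by total weight:
- option 1+option 2+option 4+option 5+option 6+option 7: weight 47, value 162
- option 1+option 3+option 4+option 5+option 6+option 7: weight 54, value 155
- option 1+option 2+option 3+option 5+option 6+option 7: weight 57, value 152
- option 1+option 2+option 3+option 4+option 5+option 6+option 7: weight 62, value 166
Minimum weight: 47 kg.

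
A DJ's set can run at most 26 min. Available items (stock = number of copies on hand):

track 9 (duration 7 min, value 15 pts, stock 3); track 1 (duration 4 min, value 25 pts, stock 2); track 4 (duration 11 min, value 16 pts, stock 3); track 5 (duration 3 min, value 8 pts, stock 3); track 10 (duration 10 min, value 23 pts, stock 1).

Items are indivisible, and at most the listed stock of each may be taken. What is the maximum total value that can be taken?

Best selections within duration 26 and stock limits:
- 2×track 1 + 2×track 5 + 1×track 10: duration 24, value 89
- 1×track 9 + 2×track 1 + 3×track 5: duration 24, value 89
Best: 89 pts.

89 pts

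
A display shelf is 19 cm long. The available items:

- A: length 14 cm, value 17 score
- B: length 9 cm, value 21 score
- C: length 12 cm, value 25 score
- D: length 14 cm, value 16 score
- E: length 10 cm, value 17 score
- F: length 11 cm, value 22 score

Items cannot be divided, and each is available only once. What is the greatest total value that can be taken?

38 score

Check high-value combinations within 19 cm:
- B+E: length 9+10=19, value 21+17=38
- C: length 12, value 25
- F: length 11, value 22
- B: length 9, value 21
Best: 38 score.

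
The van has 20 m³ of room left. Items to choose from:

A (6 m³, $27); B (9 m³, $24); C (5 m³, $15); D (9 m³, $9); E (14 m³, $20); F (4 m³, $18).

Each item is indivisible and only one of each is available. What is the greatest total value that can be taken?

$69

This is a 0/1 knapsack; check combinations near the capacity.
- A+B+F: volume 6+9+4=19, value 27+24+18=69
- A+B+C: volume 6+9+5=20, value 27+24+15=66
- A+C+F: volume 6+5+4=15, value 27+15+18=60
- B+C+F: volume 9+5+4=18, value 24+15+18=57
- A+D+F: volume 6+9+4=19, value 27+9+18=54
Best: $69.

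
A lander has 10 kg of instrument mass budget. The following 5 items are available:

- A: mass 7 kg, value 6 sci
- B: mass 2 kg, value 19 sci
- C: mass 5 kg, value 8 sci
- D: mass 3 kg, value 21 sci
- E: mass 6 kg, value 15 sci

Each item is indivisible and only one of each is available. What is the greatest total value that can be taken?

Check high-value combinations within 10 kg:
- B+C+D: mass 2+5+3=10, value 19+8+21=48
- B+D: mass 2+3=5, value 19+21=40
- D+E: mass 3+6=9, value 21+15=36
Best: 48 sci.

48 sci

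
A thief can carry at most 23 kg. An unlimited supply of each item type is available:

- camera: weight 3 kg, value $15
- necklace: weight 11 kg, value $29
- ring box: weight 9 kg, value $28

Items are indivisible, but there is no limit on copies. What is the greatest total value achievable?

Best value-per-unit is camera at 15/3, and filling with it alone uses weight 7×3=21. No mix of the others beats 7×15 = 105.

$105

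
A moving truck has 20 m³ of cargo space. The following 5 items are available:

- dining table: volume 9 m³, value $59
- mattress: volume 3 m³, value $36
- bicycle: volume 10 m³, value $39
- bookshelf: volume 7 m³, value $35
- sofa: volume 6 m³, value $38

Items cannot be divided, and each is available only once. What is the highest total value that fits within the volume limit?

$133

Check high-value combinations within 20 m³:
- dining table+mattress+sofa: volume 9+3+6=18, value 59+36+38=133
- dining table+mattress+bookshelf: volume 9+3+7=19, value 59+36+35=130
- mattress+bicycle+sofa: volume 3+10+6=19, value 36+39+38=113
Best: $133.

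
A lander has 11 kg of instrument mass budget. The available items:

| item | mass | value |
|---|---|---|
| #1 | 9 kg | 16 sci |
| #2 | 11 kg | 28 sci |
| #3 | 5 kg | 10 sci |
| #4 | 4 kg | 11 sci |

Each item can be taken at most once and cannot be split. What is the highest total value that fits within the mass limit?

This is a 0/1 knapsack; check combinations near the capacity.
- #2: mass 11, value 28
- #3+#4: mass 5+4=9, value 10+11=21
- #1: mass 9, value 16
Best: 28 sci.

28 sci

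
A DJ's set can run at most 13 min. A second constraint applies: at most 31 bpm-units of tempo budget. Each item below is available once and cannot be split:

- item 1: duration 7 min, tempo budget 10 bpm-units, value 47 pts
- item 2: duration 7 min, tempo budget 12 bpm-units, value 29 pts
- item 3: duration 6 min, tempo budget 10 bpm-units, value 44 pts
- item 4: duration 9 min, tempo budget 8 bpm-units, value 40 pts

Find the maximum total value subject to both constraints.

Feasible sets respecting both limits:
- item 1+item 3: duration 13, tempo budget 20, value 91
- item 2+item 3: duration 13, tempo budget 22, value 73
- item 1: duration 7, tempo budget 10, value 47
Best: 91 pts.

91 pts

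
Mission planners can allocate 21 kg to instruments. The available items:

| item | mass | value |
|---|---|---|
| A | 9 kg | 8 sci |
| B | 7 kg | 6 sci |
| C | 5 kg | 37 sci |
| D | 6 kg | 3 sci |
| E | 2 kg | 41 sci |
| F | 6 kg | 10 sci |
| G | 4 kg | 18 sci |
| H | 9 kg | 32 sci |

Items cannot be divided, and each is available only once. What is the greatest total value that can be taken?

This is a 0/1 knapsack; check combinations near the capacity.
- C+E+G+H: mass 5+2+4+9=20, value 37+41+18+32=128
- C+E+H: mass 5+2+9=16, value 37+41+32=110
- C+E+F+G: mass 5+2+6+4=17, value 37+41+10+18=106
- A+C+E+G: mass 9+5+2+4=20, value 8+37+41+18=104
Best: 128 sci.

128 sci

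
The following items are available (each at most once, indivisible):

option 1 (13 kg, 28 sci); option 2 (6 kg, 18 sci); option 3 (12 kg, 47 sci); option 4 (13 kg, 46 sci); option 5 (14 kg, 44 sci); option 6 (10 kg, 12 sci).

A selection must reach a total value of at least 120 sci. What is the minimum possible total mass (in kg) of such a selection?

Subsets with value ≥ 120, sorted by total mass:
- option 1+option 3+option 4: mass 38, value 121
- option 3+option 4+option 5: mass 39, value 137
- option 2+option 3+option 4+option 6: mass 41, value 123
- option 2+option 3+option 5+option 6: mass 42, value 121
Minimum mass: 38 kg.

38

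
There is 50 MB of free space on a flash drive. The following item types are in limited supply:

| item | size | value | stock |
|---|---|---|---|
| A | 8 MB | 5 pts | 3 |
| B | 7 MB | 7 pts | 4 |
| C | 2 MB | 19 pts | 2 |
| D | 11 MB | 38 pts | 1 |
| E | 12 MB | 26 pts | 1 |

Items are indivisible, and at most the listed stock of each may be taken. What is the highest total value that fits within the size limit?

Best selections within size 50 and stock limits:
- 3×B + 2×C + 1×D + 1×E: size 48, value 123
- 1×A + 2×B + 2×C + 1×D + 1×E: size 49, value 121
Best: 123 pts.

123 pts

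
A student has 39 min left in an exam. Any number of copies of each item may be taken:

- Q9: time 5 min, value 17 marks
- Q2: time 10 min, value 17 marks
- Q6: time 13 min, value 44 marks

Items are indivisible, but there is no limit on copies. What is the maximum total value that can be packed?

132 marks

Best value-per-unit is Q9 at 17/5; filling with it alone gives 7×17 = 119.
Optimal mix: 3×Q6 → time 39, value 132.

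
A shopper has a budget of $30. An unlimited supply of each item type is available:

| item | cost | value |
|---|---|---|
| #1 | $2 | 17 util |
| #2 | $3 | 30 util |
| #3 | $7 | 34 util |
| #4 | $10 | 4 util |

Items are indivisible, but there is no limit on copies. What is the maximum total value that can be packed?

300 util

Best value-per-unit is #2 at 30/3, and filling with it alone uses cost 10×3=30. No mix of the others beats 10×30 = 300.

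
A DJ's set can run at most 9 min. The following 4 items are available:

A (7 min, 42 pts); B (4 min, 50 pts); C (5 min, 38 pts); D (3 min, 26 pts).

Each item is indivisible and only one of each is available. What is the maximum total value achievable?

88 pts

Check high-value combinations within 9 min:
- B+C: duration 4+5=9, value 50+38=88
- B+D: duration 4+3=7, value 50+26=76
- C+D: duration 5+3=8, value 38+26=64
Best: 88 pts.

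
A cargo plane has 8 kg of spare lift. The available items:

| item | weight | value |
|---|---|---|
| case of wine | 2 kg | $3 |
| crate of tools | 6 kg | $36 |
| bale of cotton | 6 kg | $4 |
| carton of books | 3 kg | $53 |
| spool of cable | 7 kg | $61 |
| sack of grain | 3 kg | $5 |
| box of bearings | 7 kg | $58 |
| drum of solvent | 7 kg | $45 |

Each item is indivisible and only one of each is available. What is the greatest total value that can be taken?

Check high-value combinations within 8 kg:
- spool of cable: weight 7, value 61
- case of wine+carton of books+sack of grain: weight 2+3+3=8, value 3+53+5=61
- carton of books+sack of grain: weight 3+3=6, value 53+5=58
Best: $61.

$61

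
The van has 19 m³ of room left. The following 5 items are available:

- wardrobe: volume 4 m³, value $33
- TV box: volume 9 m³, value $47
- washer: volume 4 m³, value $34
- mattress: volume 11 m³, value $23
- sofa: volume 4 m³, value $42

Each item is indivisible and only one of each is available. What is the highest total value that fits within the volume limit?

$123

Check high-value combinations within 19 m³:
- TV box+washer+sofa: volume 9+4+4=17, value 47+34+42=123
- wardrobe+TV box+sofa: volume 4+9+4=17, value 33+47+42=122
- wardrobe+TV box+washer: volume 4+9+4=17, value 33+47+34=114
- wardrobe+washer+sofa: volume 4+4+4=12, value 33+34+42=109
Best: $123.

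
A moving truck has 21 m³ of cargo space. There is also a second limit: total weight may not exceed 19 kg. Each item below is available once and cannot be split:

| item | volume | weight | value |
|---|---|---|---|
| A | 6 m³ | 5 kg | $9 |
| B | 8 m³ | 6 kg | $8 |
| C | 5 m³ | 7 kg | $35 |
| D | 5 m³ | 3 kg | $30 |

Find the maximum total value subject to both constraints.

Feasible sets respecting both limits:
- A+C+D: volume 16, weight 15, value 74
- B+C+D: volume 18, weight 16, value 73
- C+D: volume 10, weight 10, value 65
- A+B+C: volume 19, weight 18, value 52
Best: $74.

$74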